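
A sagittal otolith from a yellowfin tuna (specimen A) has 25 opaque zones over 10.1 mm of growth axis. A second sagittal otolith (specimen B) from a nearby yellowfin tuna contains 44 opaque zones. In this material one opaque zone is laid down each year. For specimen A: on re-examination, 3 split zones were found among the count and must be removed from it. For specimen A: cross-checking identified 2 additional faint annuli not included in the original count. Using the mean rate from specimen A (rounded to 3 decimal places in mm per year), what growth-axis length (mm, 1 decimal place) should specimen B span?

18.5 mm

Specimen A: true opaque zone count = 25 − 3 + 2 = 24.
A: 10.1 mm over 24 years gives 10.1 / 24 ≈ 0.421 mm/year.
Length of B = 0.421 × 44 = 18.5 mm.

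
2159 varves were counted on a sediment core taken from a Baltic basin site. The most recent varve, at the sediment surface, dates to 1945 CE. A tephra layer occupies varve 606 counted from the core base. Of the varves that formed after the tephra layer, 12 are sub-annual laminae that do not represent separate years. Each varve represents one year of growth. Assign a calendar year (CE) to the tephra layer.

Between varve 606 and the sediment surface there are 2159 − 606 = 1553 varves.
1553 − 12 false = 1541 true varves after the tephra layer.
1945 − 1541 = 404 CE.

404 CE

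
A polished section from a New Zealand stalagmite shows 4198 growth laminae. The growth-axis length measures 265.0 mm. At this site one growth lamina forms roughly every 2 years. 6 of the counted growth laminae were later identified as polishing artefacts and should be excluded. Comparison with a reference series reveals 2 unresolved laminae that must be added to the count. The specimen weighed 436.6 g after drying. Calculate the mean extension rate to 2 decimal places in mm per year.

0.03 mm per year

After corrections the count is 4198 − 6 + 2 = 4194 growth laminae.
At 2 years per growth lamina, 4194 × 2 = 8388 years.
Extension rate ≈ 265.0 / 8388 = 0.03 mm per year.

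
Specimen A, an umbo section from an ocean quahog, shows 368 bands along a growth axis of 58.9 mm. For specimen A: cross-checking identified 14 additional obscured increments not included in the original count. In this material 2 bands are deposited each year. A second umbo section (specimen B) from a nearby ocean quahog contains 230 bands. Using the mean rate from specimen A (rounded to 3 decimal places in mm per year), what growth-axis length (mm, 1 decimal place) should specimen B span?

Specimen A: correcting the raw count gives 368 + 14 = 382 true bands.
Specimen A: 382 bands at 2 per year is 382 / 2 = 191 years.
A: Extension rate ≈ 58.9 / 191 = 0.308 mm per year.
Specimen B: with 2 bands per year, 230 / 2 = 115 years. For B, 0.308 mm/year × 115 years = 35.4 mm.

35.4 mm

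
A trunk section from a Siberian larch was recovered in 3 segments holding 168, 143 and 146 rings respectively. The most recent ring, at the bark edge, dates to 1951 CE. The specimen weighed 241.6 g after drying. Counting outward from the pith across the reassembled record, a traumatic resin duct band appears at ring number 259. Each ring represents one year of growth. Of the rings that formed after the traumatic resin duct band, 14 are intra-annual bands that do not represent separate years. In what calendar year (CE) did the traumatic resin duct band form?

1767 CE

Total rings = 168 + 143 + 146 = 457.
Between ring 259 and the bark edge there are 457 − 259 = 198 rings.
198 − 14 false = 184 true rings after the traumatic resin duct band.
Counting back 184 years from 1951 CE places the traumatic resin duct band in 1951 − 184 = 1767 CE.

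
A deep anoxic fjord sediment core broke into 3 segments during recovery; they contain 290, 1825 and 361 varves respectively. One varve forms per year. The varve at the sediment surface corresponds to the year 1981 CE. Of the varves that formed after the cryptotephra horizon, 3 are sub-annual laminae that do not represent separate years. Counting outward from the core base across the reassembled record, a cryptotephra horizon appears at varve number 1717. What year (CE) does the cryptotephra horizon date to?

Total varves = 290 + 1825 + 361 = 2476.
The cryptotephra horizon sits at varve 1717 from the core base, so 2476 − 1717 = 759 varves formed after it.
Excluding 3 false varves: 759 − 3 = 756.
The varve at the sediment surface is 1981 CE, so the cryptotephra horizon dates to 1981 − 756 = 1225 CE.

1225 CE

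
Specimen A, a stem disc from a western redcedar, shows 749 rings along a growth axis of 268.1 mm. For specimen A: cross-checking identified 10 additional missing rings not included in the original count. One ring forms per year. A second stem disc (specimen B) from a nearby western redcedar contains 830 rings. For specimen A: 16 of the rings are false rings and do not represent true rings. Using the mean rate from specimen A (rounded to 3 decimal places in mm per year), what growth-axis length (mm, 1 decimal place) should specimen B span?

299.6 mm

Specimen A: adjusted count: 749 − 16 + 10 = 743 rings.
A: 268.1 mm over 743 years gives 268.1 / 743 ≈ 0.361 mm/yr.
For B, 0.361 mm/year × 830 years = 299.6 mm.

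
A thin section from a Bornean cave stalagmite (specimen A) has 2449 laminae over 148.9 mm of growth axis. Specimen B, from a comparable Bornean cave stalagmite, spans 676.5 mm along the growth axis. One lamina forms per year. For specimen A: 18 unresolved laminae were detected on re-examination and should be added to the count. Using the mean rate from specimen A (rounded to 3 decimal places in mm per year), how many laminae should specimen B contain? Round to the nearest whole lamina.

Specimen A: adjusted count: 2449 + 18 = 2467 laminae.
A: Mean rate = 148.9 mm / 2467 years ≈ 0.060 mm/yr.
For B, 676.5 / 0.060 = 11275.00 years ≈ 11275 laminae.

11275 laminae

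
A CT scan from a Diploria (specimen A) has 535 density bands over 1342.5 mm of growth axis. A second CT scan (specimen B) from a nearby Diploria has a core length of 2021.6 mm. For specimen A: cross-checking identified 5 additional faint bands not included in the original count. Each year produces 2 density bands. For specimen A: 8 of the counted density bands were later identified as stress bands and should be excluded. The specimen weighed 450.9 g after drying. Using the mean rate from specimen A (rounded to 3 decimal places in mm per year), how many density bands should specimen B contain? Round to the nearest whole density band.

Specimen A: after corrections the count is 535 − 8 + 5 = 532 density bands.
Specimen A: with 2 density bands per year, 532 / 2 = 266 years.
A: Extension rate ≈ 1342.5 / 266 = 5.047 mm/year.
Specimen B: 2021.6 mm / 5.047 mm per year = 400.55 years; at 2 density bands per year that is 400.55 × 2 ≈ 801 density bands.

801 density bands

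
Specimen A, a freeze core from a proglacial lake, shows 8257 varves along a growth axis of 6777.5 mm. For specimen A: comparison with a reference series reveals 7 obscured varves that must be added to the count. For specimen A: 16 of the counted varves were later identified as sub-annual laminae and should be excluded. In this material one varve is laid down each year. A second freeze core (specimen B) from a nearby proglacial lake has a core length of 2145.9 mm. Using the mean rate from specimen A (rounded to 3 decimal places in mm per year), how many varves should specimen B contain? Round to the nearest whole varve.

Specimen A: true varve count = 8257 − 16 + 7 = 8248.
A: Mean rate = 6777.5 mm / 8248 years ≈ 0.822 mm/yr.
For B, 2145.9 / 0.822 = 2610.58 years ≈ 2611 varves.

2611 varves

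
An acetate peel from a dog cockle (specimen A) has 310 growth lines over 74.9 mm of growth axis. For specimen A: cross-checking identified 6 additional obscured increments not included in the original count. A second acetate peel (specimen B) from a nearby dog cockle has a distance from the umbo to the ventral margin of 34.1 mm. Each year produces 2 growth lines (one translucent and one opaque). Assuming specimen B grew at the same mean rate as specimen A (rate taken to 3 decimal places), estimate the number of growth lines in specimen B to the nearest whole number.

144 growth lines

Specimen A: adjusted count: 310 + 6 = 316 growth lines.
Specimen A: with 2 growth lines per year, 316 / 2 = 158 years.
A: 74.9 mm over 158 years gives 74.9 / 158 ≈ 0.474 mm/yr.
B spans 34.1 / 0.474 = 71.94 years; at 2 growth lines per year that is 71.94 × 2 ≈ 144 growth lines.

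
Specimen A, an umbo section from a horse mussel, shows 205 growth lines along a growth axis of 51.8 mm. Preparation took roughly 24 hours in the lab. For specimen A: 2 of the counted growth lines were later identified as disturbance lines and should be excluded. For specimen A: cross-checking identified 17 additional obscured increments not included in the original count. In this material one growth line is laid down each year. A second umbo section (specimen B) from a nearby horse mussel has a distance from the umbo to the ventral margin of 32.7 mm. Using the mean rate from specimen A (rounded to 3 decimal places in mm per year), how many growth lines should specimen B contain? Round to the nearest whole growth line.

Specimen A: adjusted count: 205 − 2 + 17 = 220 growth lines.
A: Mean rate = 51.8 mm / 220 years ≈ 0.235 mm/yr.
B spans 32.7 / 0.235 = 139.15 years ≈ 139 growth lines.

139 growth lines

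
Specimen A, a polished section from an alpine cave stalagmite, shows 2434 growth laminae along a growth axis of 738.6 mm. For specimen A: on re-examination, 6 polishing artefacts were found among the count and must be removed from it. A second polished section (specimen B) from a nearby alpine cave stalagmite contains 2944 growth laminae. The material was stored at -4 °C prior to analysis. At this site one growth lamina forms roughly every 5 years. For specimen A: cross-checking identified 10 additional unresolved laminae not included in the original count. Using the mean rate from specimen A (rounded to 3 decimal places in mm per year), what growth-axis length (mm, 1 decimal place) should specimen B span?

897.9 mm

Specimen A: true growth lamina count = 2434 − 6 + 10 = 2438.
Specimen A: multiplying by 5 years per growth lamina: 2438 × 5 = 12190 years.
A: Mean rate = 738.6 mm / 12190 years ≈ 0.061 mm/year.
Specimen B: at 5 years per growth lamina, 2944 × 5 = 14720 years. B's length ≈ 0.061 × 14720 = 897.9 mm.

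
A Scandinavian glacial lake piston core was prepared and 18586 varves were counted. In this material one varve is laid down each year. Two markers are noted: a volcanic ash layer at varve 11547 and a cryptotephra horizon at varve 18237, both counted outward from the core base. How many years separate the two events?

Separation: 18237 − 11547 = 6690 varves.
One varve per year makes the interval 6690 years.

6690 yr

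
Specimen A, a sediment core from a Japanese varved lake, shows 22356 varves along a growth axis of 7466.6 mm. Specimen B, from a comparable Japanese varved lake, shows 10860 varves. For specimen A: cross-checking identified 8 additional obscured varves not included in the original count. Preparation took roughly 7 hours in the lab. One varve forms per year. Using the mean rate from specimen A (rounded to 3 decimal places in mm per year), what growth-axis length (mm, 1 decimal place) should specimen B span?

Specimen A: adjusted count: 22356 + 8 = 22364 varves.
A: 7466.6 mm over 22364 years gives 7466.6 / 22364 ≈ 0.334 mm/year.
B's length ≈ 0.334 × 10860 = 3627.2 mm.

3627.2 mm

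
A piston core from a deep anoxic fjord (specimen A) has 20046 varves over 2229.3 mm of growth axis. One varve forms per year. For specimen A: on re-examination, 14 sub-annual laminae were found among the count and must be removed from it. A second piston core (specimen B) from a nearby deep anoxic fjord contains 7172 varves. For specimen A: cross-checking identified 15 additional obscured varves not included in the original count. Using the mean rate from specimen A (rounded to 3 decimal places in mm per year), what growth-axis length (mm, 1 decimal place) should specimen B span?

796.1 mm

Specimen A: adjusted count: 20046 − 14 + 15 = 20047 varves.
A: Extension rate ≈ 2229.3 / 20047 = 0.111 mm/year.
For B, 0.111 mm/year × 7172 years = 796.1 mm.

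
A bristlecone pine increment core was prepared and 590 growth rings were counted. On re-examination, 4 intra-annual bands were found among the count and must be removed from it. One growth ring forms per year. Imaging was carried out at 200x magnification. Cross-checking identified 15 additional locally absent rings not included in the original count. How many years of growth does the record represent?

True growth ring count = 590 − 4 + 15 = 601.
One growth ring per year makes the duration 601 years.

601 years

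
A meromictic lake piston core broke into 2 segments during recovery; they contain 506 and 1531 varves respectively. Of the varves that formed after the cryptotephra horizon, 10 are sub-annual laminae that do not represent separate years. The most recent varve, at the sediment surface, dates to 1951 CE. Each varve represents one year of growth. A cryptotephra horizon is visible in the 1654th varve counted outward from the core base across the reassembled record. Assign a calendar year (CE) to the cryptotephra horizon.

Total varves = 506 + 1531 = 2037.
Between varve 1654 and the sediment surface there are 2037 − 1654 = 383 varves.
Removing the 10 false varves leaves 383 − 10 = 373 true varves beyond the cryptotephra horizon.
Counting back 373 years from 1951 CE places the cryptotephra horizon in 1951 − 373 = 1578 CE.

1578 CE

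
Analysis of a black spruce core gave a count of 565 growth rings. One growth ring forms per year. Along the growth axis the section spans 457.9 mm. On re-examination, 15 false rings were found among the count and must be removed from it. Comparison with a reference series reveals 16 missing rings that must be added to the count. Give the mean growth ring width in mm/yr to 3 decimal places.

Adjusted count: 565 − 15 + 16 = 566 growth rings.
Extension rate ≈ 457.9 / 566 = 0.809 mm/yr.

0.809 mm/yr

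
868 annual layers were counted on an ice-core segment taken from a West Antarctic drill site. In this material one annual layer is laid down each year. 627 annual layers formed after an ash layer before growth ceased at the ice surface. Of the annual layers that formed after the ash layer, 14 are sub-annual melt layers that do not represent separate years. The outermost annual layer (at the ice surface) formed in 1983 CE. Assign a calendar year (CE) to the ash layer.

1370 CE

627 annual layers formed after the ash layer.
Removing the 14 false annual layers leaves 627 − 14 = 613 true annual layers beyond the ash layer.
Counting back 613 years from 1983 CE places the ash layer in 1983 − 613 = 1370 CE.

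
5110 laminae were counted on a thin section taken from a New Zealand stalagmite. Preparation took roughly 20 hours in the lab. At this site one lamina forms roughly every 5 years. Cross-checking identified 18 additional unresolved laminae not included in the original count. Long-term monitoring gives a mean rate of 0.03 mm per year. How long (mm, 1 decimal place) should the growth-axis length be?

769.2 mm

True lamina count = 5110 + 18 = 5128.
Multiplying by 5 years per lamina: 5128 × 5 = 25640 years.
Length ≈ 0.03 × 25640 = 769.2 mm.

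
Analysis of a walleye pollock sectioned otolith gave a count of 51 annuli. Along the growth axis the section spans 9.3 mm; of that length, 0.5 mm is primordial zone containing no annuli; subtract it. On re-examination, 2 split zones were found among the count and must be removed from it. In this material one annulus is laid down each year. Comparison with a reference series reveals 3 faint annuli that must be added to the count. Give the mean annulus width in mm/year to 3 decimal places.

0.169 mm/year

True annulus count = 51 − 2 + 3 = 52.
The growth record spans 9.3 − 0.5 = 8.8 mm.
8.8 mm over 52 years gives 8.8 / 52 ≈ 0.169 mm/year.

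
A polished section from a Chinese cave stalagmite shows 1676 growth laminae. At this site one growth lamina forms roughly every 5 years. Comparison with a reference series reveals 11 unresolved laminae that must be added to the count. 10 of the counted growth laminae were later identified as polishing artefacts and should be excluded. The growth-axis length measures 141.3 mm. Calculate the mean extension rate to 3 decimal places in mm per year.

0.017 mm per year

Adjusted count: 1676 − 10 + 11 = 1677 growth laminae.
Multiplying by 5 years per growth lamina: 1677 × 5 = 8385 years.
Mean rate = 141.3 mm / 8385 years ≈ 0.017 mm per year.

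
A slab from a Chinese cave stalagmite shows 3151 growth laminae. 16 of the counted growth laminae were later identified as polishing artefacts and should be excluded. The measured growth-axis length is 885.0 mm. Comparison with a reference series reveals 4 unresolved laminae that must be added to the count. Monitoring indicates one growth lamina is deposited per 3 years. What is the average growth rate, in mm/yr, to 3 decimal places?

After corrections the count is 3151 − 16 + 4 = 3139 growth laminae.
3139 growth laminae at 3 years each span 3139 × 3 = 9417 years.
885.0 mm over 9417 years gives 885.0 / 9417 ≈ 0.094 mm/yr.

0.094 mm/yr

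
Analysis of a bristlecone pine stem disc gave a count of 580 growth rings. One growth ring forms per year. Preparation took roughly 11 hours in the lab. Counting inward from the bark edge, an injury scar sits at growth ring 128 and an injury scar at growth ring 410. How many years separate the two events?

The two markers are separated by 410 − 128 = 282 growth rings.
That is 282 years at one growth ring per year.

282 yr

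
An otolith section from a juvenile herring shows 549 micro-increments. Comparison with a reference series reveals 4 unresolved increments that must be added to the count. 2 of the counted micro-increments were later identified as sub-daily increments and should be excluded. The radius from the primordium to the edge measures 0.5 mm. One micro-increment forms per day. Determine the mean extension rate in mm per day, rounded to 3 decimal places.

True micro-increment count = 549 − 2 + 4 = 551.
Extension rate ≈ 0.5 / 551 = 0.001 mm per day.

0.001 mm per day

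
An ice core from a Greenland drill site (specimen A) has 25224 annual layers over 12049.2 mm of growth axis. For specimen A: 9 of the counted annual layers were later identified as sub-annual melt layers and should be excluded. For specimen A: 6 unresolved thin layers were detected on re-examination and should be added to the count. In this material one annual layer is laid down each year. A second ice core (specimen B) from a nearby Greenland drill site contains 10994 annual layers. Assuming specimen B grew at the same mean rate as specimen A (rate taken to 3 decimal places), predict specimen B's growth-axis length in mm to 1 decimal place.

Specimen A: adjusted count: 25224 − 9 + 6 = 25221 annual layers.
A: 12049.2 mm over 25221 years gives 12049.2 / 25221 ≈ 0.478 mm/year.
B's length ≈ 0.478 × 10994 = 5255.1 mm.

5255.1 mm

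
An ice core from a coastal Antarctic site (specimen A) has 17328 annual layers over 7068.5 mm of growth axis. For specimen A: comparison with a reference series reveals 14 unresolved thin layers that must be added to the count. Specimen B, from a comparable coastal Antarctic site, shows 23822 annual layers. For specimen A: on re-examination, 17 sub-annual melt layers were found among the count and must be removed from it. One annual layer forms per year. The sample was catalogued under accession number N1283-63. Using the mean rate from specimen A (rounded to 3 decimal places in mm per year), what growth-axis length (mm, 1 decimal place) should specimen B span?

9719.4 mm

Specimen A: adjusted count: 17328 − 17 + 14 = 17325 annual layers.
A: Extension rate ≈ 7068.5 / 17325 = 0.408 mm per year.
For B, 0.408 mm/year × 23822 years = 9719.4 mm.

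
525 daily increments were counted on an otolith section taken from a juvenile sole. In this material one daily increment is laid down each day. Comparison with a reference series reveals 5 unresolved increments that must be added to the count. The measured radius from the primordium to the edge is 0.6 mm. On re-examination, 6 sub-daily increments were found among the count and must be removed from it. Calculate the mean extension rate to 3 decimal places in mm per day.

0.001 mm per day

Correcting the raw count gives 525 − 6 + 5 = 524 true daily increments.
Mean rate = 0.6 mm / 524 days ≈ 0.001 mm per day.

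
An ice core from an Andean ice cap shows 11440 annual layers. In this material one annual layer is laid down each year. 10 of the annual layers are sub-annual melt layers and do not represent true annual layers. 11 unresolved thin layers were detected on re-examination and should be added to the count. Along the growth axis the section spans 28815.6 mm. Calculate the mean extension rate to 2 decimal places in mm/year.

2.52 mm/year

After corrections the count is 11440 − 10 + 11 = 11441 annual layers.
Extension rate ≈ 28815.6 / 11441 = 2.52 mm/year.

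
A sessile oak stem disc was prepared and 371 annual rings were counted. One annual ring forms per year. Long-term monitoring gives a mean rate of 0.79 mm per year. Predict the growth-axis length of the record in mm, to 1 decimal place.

371 years of growth are recorded.
371 years at 0.79 mm/year gives 0.79 × 371 = 293.1 mm.

293.1 mm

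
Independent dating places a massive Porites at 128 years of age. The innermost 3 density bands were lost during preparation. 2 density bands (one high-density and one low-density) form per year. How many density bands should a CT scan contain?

128 years at 2 density bands per year gives 128 × 2 = 256 density bands.
256 − 3 missed = 253 density bands expected in the prepared section.

253 density bands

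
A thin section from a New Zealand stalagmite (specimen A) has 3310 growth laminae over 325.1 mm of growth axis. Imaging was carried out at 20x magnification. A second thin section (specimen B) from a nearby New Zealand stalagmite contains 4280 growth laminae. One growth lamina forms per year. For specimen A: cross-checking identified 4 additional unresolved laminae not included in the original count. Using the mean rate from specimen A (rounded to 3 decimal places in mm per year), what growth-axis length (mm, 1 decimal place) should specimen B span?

Specimen A: adjusted count: 3310 + 4 = 3314 growth laminae.
A: 325.1 mm over 3314 years gives 325.1 / 3314 ≈ 0.098 mm/yr.
For B, 0.098 mm/year × 4280 years = 419.4 mm.

419.4 mm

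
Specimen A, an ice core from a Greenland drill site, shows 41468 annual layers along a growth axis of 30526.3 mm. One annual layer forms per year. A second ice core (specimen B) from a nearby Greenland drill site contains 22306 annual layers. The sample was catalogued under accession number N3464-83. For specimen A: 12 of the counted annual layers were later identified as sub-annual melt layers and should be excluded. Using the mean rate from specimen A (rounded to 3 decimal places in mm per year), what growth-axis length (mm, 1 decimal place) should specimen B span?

16417.2 mm

Specimen A: true annual layer count = 41468 − 12 = 41456.
A: Extension rate ≈ 30526.3 / 41456 = 0.736 mm/year.
For B, 0.736 mm/year × 22306 years = 16417.2 mm.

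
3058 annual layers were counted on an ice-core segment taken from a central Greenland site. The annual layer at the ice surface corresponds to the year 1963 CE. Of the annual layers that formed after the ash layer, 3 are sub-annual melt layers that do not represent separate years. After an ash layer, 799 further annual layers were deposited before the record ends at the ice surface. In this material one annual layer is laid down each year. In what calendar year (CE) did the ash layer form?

1167 CE

799 annual layers formed after the ash layer.
Excluding 3 false annual layers: 799 − 3 = 796.
1963 − 796 = 1167 CE.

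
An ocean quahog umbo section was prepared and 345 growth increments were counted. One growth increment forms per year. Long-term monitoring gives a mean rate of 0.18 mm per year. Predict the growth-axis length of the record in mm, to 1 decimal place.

345 years of growth are recorded.
345 years at 0.18 mm/year gives 0.18 × 345 = 62.1 mm.

62.1 mm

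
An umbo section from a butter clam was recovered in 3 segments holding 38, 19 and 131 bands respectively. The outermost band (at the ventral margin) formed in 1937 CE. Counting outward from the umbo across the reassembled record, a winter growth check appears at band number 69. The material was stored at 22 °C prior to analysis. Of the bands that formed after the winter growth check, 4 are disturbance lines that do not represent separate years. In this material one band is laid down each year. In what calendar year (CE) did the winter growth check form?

1822 CE

Total bands = 38 + 19 + 131 = 188.
Between band 69 and the ventral margin there are 188 − 69 = 119 bands.
Excluding 4 false bands: 119 − 4 = 115.
1937 − 115 = 1822 CE.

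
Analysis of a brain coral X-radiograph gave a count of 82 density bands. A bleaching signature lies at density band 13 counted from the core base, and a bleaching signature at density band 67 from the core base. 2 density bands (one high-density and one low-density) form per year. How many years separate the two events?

27 years

67 − 13 = 54 density bands lie between the two events.
Dividing by 2 density bands per year: 54 / 2 = 27 years.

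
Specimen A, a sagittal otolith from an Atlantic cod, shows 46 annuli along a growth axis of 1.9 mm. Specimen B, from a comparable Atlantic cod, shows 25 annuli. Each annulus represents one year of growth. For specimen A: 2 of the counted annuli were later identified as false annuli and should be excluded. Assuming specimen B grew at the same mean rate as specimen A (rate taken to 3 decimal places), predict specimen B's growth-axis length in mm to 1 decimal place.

Specimen A: true annulus count = 46 − 2 = 44.
A: Extension rate ≈ 1.9 / 44 = 0.043 mm per year.
B's length ≈ 0.043 × 25 = 1.1 mm.

1.1 mm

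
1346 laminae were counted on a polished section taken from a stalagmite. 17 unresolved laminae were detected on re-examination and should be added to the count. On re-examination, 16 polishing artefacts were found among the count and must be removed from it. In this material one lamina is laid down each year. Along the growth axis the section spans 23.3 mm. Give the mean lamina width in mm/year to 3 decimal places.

Adjusted count: 1346 − 16 + 17 = 1347 laminae.
Mean rate = 23.3 mm / 1347 years ≈ 0.017 mm/year.

0.017 mm/year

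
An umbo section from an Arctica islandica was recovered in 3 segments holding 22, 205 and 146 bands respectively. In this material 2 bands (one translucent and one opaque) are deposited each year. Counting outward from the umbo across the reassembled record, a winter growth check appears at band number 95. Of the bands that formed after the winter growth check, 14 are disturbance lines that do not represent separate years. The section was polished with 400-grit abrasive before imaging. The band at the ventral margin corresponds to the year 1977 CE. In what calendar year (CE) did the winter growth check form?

1845 CE

Total bands = 22 + 205 + 146 = 373.
373 − 95 = 278 bands lie beyond the winter growth check toward the ventral margin.
278 − 14 false = 264 true bands after the winter growth check.
Dividing by 2 bands per year: 264 / 2 = 132 years.
The band at the ventral margin is 1977 CE, so the winter growth check dates to 1977 − 132 = 1845 CE.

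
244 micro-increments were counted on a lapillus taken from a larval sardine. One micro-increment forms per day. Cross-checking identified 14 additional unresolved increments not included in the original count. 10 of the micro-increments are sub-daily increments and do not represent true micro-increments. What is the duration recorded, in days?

248 days

Adjusted count: 244 − 10 + 14 = 248 micro-increments.
One micro-increment per day makes the duration 248 days.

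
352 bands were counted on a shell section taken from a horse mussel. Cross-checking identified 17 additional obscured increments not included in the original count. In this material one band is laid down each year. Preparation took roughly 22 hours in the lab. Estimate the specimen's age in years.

Adjusted count: 352 + 17 = 369 bands.
One band per year makes the duration 369 years.

369 yr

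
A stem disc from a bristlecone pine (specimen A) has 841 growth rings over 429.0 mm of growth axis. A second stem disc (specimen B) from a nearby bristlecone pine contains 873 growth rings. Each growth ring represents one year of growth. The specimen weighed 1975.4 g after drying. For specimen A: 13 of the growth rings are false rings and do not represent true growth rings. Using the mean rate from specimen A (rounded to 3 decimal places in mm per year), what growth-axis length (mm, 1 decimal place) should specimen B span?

452.2 mm

Specimen A: adjusted count: 841 − 13 = 828 growth rings.
A: Mean rate = 429.0 mm / 828 years ≈ 0.518 mm/year.
B's length ≈ 0.518 × 873 = 452.2 mm.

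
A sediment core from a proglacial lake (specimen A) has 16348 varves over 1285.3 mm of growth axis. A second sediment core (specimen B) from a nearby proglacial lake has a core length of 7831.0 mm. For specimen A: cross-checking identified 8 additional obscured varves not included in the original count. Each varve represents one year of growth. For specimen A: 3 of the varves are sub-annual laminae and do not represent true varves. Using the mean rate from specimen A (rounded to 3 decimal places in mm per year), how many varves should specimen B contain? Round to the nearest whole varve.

99127 varves

Specimen A: adjusted count: 16348 − 3 + 8 = 16353 varves.
A: Extension rate ≈ 1285.3 / 16353 = 0.079 mm/year.
Specimen B: 7831.0 mm / 0.079 mm per year = 99126.58 years ≈ 99127 varves.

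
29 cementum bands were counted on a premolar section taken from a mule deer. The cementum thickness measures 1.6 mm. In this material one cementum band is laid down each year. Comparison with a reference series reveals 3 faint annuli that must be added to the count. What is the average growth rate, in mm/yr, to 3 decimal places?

Adjusted count: 29 + 3 = 32 cementum bands.
Extension rate ≈ 1.6 / 32 = 0.050 mm/yr.

0.050 mm/yr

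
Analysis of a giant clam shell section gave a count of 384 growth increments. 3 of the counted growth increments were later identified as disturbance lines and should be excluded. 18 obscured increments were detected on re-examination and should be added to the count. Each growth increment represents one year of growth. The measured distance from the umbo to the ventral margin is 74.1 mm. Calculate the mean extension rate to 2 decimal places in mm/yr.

True growth increment count = 384 − 3 + 18 = 399.
Extension rate ≈ 74.1 / 399 = 0.19 mm/yr.

0.19 mm/yr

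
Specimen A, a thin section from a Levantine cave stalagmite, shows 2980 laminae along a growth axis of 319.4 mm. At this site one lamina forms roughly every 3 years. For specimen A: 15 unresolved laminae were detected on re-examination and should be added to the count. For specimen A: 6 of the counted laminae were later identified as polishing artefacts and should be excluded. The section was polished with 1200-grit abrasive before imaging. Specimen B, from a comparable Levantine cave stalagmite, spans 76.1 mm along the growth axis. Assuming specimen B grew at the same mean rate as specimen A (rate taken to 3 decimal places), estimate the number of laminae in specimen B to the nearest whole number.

705 laminae

Specimen A: true lamina count = 2980 − 6 + 15 = 2989.
Specimen A: multiplying by 3 years per lamina: 2989 × 3 = 8967 years.
A: Mean rate = 319.4 mm / 8967 years ≈ 0.036 mm/year.
Specimen B: 76.1 mm / 0.036 mm per year = 2113.89 years; at 3 years per lamina that is 2113.89 / 3 ≈ 705 laminae.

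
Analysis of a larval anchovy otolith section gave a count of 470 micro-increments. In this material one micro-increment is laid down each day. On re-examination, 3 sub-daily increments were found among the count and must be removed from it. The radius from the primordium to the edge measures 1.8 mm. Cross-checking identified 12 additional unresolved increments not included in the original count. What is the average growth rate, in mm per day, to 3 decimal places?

0.004 mm per day

After corrections the count is 470 − 3 + 12 = 479 micro-increments.
Mean rate = 1.8 mm / 479 days ≈ 0.004 mm per day.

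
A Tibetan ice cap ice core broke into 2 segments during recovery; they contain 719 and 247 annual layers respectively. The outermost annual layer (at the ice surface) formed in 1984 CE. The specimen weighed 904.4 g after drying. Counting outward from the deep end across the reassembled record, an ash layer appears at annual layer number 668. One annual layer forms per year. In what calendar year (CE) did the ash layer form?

Total annual layers = 719 + 247 = 966.
Between annual layer 668 and the ice surface there are 966 − 668 = 298 annual layers.
The annual layer at the ice surface is 1984 CE, so the ash layer dates to 1984 − 298 = 1686 CE.

1686 CE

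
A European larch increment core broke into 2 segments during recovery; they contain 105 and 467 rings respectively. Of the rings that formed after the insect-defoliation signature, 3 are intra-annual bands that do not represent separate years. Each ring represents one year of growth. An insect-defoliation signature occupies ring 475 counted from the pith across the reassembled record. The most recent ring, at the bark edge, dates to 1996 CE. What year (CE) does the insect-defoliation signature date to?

Total rings = 105 + 467 = 572.
572 − 475 = 97 rings lie beyond the insect-defoliation signature toward the bark edge.
97 − 3 false = 94 true rings after the insect-defoliation signature.
The ring at the bark edge is 1996 CE, so the insect-defoliation signature dates to 1996 − 94 = 1902 CE.

1902 CE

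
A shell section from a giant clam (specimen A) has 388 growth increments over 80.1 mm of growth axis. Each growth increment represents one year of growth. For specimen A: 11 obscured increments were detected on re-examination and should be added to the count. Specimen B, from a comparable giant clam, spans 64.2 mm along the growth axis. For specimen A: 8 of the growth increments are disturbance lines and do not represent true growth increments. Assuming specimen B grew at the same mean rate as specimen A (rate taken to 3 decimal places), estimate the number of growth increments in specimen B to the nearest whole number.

Specimen A: correcting the raw count gives 388 − 8 + 11 = 391 true growth increments.
A: 80.1 mm over 391 years gives 80.1 / 391 ≈ 0.205 mm/year.
Specimen B: 64.2 mm / 0.205 mm per year = 313.17 years ≈ 313 growth increments.

313 growth increments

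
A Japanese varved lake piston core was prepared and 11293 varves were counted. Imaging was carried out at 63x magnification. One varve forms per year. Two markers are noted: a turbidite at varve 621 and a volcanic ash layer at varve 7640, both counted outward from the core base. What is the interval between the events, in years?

7019 years

The two markers are separated by 7640 − 621 = 7019 varves.
That is 7019 years at one varve per year.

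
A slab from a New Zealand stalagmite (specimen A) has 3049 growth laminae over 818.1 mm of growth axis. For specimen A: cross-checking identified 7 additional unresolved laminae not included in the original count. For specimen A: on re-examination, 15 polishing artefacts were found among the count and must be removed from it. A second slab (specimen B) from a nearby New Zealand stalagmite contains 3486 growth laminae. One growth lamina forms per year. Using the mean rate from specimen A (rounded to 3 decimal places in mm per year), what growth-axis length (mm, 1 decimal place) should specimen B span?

Specimen A: adjusted count: 3049 − 15 + 7 = 3041 growth laminae.
A: Extension rate ≈ 818.1 / 3041 = 0.269 mm/year.
Length of B = 0.269 × 3486 = 937.7 mm.

937.7 mm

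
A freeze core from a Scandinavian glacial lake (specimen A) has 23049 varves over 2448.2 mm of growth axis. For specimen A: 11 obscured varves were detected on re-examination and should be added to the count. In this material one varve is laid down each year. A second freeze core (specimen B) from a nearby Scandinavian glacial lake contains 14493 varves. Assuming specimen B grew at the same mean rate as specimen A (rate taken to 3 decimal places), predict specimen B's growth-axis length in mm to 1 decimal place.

1536.3 mm

Specimen A: true varve count = 23049 + 11 = 23060.
A: Mean rate = 2448.2 mm / 23060 years ≈ 0.106 mm/yr.
Length of B = 0.106 × 14493 = 1536.3 mm.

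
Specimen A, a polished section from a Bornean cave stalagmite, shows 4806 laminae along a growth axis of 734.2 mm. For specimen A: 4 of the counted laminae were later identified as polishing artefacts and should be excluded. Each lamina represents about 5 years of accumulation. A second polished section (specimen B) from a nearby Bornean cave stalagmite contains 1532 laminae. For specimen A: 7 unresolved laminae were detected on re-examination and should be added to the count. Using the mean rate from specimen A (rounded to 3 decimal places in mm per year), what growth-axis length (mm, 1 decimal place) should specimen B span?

Specimen A: correcting the raw count gives 4806 − 4 + 7 = 4809 true laminae.
Specimen A: multiplying by 5 years per lamina: 4809 × 5 = 24045 years.
A: Mean rate = 734.2 mm / 24045 years ≈ 0.031 mm/yr.
Specimen B: multiplying by 5 years per lamina: 1532 × 5 = 7660 years. For B, 0.031 mm/year × 7660 years = 237.5 mm.

237.5 mm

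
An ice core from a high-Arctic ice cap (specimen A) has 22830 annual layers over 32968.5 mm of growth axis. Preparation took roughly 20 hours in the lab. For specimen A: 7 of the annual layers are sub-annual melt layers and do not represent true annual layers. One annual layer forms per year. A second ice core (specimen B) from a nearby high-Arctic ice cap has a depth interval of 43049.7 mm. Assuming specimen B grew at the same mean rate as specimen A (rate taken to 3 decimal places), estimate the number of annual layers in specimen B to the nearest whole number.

Specimen A: after corrections the count is 22830 − 7 = 22823 annual layers.
A: Extension rate ≈ 32968.5 / 22823 = 1.445 mm/yr.
For B, 43049.7 / 1.445 = 29792.18 years ≈ 29792 annual layers.

29792 annual layers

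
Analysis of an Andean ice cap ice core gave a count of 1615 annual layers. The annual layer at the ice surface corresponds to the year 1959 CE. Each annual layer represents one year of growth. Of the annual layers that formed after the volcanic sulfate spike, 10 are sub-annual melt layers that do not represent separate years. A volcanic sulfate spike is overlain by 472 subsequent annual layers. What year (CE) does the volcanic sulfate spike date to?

1497 CE

472 annual layers formed after the volcanic sulfate spike.
Excluding 10 false annual layers: 472 − 10 = 462.
1959 − 462 = 1497 CE.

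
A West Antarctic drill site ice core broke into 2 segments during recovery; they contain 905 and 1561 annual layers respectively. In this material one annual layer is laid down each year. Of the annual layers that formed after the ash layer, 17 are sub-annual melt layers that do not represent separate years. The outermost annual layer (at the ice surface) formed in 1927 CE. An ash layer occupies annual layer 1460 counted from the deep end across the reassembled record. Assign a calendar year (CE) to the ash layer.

938 CE

Total annual layers = 905 + 1561 = 2466.
Between annual layer 1460 and the ice surface there are 2466 − 1460 = 1006 annual layers.
1006 − 17 false = 989 true annual layers after the ash layer.
Counting back 989 years from 1927 CE places the ash layer in 1927 − 989 = 938 CE.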